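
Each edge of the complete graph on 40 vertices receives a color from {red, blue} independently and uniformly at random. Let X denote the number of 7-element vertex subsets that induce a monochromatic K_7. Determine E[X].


Let X = Σ_S X_S over the C(40, 7) = 18643560 subsets S of size 7, where X_S = 1 if the K_7 on S is monochromatic.
For a fixed S, the K_7 on S has C(7, 2) = 21 edges. P[all 21 edges red] = (1/2)^21, and likewise for blue, so P[monochromatic] = 2·(1/2)^21 = 2^{1 − 21} = 1/1048576.
Summing: E[X] = C(40, 7) · 2^{1 − 21} = 18643560 · 1/1048576 = 2330445/131072.
Numerically: E[X] ≈ 17.77988.

E[X] = C(40,7)·2^(1−C(7,2)) = 2330445/131072 ≈ 17.77988.


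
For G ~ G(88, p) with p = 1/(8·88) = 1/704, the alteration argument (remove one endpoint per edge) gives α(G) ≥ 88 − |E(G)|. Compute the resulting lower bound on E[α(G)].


E[|E(G)|] = C(88, 2)·p = 3828 · (1/704) = 87/16.
E[α(G)] ≥ n − E[|E(G)|] = 88 − 87/16 = 1321/16.
Numerically: ≈ 82.56250.
(This is only a lower bound; the true E[α(G)] may be larger.)

E[α(G)] ≥ 1321/16 ≈ 82.56250.


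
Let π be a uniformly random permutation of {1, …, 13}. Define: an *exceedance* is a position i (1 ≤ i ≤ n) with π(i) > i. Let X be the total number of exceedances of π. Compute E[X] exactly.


Write X = Σ_{i=1}^{13} X_i, where X_i = 1_{π(i) > i}.
For each fixed i, π(i) is uniform over {1, …, 13} (marginal of a uniform permutation), so P[π(i) > i] = (n − i)/n. Summing: Σ_{i=1}^{13} (n − i)/n = (0 + 1 + … + 12)/13 = 13(13 − 1)/(2·13) = (13 − 1)/2.
Hence E[X] = Σ_{i=1}^{13} (13 − i)/13 = 6 ≈ 6.000.

E[X] = 6 = 6.000.


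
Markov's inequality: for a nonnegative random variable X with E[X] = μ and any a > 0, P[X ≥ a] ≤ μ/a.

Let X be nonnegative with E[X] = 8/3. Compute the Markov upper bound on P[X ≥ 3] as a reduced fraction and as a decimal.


μ = E[X] = 8/3, a = 3.
Markov: P[X ≥ 3] ≤ μ/a = (8/3)/3 = 8/9.
Numerically: ≈ 0.8889.
(Since a = 3 > μ = 2.6667, the bound 8/9 is < 1 and informative.)

P[X ≥ 3] ≤ 8/9 ≈ 0.8889.


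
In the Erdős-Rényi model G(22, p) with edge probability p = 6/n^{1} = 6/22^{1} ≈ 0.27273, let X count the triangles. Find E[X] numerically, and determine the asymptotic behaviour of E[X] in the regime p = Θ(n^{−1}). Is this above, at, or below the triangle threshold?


Number of potential triangles: C(22, 3) = 1540.
Each occurs with probability p³ ≈ (0.27273)³ ≈ 2.0285500e-02.
By linearity: E[X] = C(22, 3)·p³ ≈ 1540 · 2.0285500e-02 ≈ 31.23967.
Here α = 1, so p = 6/n is exactly at the triangle threshold p ~ 1/n. Asymptotically E[X] → c³/6 = 6³/6 = 36 ≈ 36.00000, a bounded constant. In this regime the triangle count is asymptotically Poisson(c³/6).

E[X] ≈ 31.23967; in regime p = Θ(1/n^{1}) E[X] stays bounded (at the triangle threshold p ~ 1/n).


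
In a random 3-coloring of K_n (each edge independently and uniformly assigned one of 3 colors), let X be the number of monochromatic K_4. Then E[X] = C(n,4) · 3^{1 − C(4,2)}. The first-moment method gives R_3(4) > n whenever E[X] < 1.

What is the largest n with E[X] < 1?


We need C(n, 4) · 3^{1 − 6} < 1, i.e. C(n, 4) < 3^{6 − 1} = 243.
Check values of n near the boundary:
  n = 7: C(7, 4) = 35; 35 < 243? YES
  n = 8: C(8, 4) = 70; 70 < 243? YES
  n = 9: C(9, 4) = 126; 126 < 243? YES
  n = 10: C(10, 4) = 210; 210 < 243? YES
  n = 11: C(11, 4) = 330; 330 < 243? NO
  n = 12: C(12, 4) = 495; 495 < 243? NO
The largest n with C(n, 4) < 243 is n = 10 (where E[X] = 70/81 ≈ 0.8642). Hence R_3(4) > 10, i.e. R_3(4) ≥ 11.

Largest n = 10; hence R_3(4) > 10.


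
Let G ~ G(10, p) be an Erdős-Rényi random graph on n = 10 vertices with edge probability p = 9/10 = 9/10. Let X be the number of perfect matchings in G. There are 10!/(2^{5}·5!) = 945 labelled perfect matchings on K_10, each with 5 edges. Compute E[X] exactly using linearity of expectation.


K_10 has 10!/(2^{5}·5!) = 945 labelled perfect matchings.
For each such perfect matching H, let X_H = 1 if all 5 edges of H are present in G. Then P[X_H = 1] = p^{5} = (9/10)^{5} = 59049/100000.
By linearity: E[X] = Σ_H E[X_H] = 945 · p^{5} = 945 · 59049/100000 = 11160261/20000.
Numerically: E[X] ≈ 558.

E[X] = 945 · (9/10)^{5} = 11160261/20000 ≈ 558.


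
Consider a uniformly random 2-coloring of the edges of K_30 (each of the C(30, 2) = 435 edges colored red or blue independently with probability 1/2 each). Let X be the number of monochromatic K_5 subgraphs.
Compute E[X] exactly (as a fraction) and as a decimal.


Let X = Σ_S X_S over the C(30, 5) = 142506 subsets S of size 5, where X_S = 1 if the K_5 on S is monochromatic.
For a fixed S, the K_5 on S has C(5, 2) = 10 edges. P[all 10 edges red] = (1/2)^10, and likewise for blue, so P[monochromatic] = 2·(1/2)^10 = 2^{1 − 10} = 1/512.
By linearity: E[X] = C(30, 5) · 2^{1 − 10} = 142506 · 1/512 = 71253/256.
Numerically: E[X] ≈ 278.33203.

E[X] = C(30,5)·2^(1−C(5,2)) = 71253/256 ≈ 278.33203.


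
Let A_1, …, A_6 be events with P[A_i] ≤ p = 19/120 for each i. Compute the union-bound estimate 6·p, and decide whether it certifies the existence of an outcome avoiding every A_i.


Union bound: P[∪_{i=1}^{6} A_i] ≤ Σ_i P[A_i] ≤ 6·p = 6·(19/120) = 19/20.
Numerically: 19/20 ≈ 0.9500000.
Is 19/20 < 1? YES.
Since P[∪ A_i] ≤ 19/20 < 1, the complement has P[∩ A_i^c] ≥ 1 − 19/20 = 1/20 > 0, so some outcome avoids every A_i.

6·p = 19/20 ≈ 0.9500000; existence CERTIFIED by the union bound.


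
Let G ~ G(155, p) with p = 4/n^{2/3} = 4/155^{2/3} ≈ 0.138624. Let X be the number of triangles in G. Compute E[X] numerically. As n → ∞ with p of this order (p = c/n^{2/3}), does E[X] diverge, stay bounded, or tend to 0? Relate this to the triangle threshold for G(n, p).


Number of potential triangles: C(155, 3) = 608685.
Each occurs with probability p³ ≈ (0.138624)³ ≈ 2.66389178e-03.
By linearity: E[X] = C(155, 3)·p³ ≈ 608685 · 2.66389178e-03 ≈ 1621.470968.
Since α = 2/3 < 1, p = c/n^{2/3} ≫ 1/n is above the triangle threshold p ~ 1/n. Asymptotically E[X] ~ (c³/6)·n^{3(1−α)} = (4³/6)·n^{1} → ∞; triangles are abundant w.h.p.

E[X] ≈ 1621.470968; in regime p = Θ(1/n^{2/3}) E[X] diverges (above the triangle threshold p ~ 1/n).


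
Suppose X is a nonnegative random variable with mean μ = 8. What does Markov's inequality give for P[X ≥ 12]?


μ = E[X] = 8, a = 12.
Markov: P[X ≥ 12] ≤ μ/a = (8)/12 = 2/3.
Numerically: ≈ 0.667.
(Since a = 12 > μ = 8.000, the bound 2/3 is < 1 and informative.)

P[X ≥ 12] ≤ 2/3 ≈ 0.667.


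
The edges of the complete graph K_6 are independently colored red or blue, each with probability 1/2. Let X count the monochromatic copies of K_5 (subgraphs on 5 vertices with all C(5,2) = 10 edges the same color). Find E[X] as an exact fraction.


Let X = Σ_S X_S over the C(6, 5) = 6 subsets S of size 5, where X_S = 1 if the K_5 on S is monochromatic.
For a fixed S, the K_5 on S has C(5, 2) = 10 edges. P[all 10 edges red] = (1/2)^10, and likewise for blue, so P[monochromatic] = 2·(1/2)^10 = 2^{1 − 10} = 1/512.
By linearity of expectation: E[X] = C(6, 5) · 2^{1 − 10} = 6 · 1/512 = 3/256.
Numerically: E[X] ≈ 0.0117.

E[X] = C(6,5)·2^(1−C(5,2)) = 3/256 ≈ 0.0117.


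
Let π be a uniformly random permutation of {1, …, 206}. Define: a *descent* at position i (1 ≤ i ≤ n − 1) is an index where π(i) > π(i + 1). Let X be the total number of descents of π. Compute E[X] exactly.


Write X = Σ X_I over i = 1, …, 205, with X_I the indicator of one descent.
There are 205 indicators.
For each fixed i, the pair (π(i), π(i+1)) is a uniformly random ordered pair of distinct values from {1, …, 206}; by symmetry P[π(i) > π(i+1)] = 1/2.
By linearity: E[X] = 205 · (1/2) = (206 − 1) · (1/2) = 205/2 ≈ 102.5000.

E[X] = 205/2 = 102.5000.


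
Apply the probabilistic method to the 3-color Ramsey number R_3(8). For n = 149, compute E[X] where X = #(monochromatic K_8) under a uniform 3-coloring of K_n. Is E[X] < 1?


E[X] = C(149, 8) · 3^{1 − 28} = 4976826800946 · 3^{−27} = 4976826800946/7625597484987.
As a reduced fraction: E[X] = 1658942266982/2541865828329 ≈ 0.6526.
Is E[X] < 1? YES.
Since E[X] < 1, there exists a 3-coloring of K_{149} with no monochromatic K_8; hence R_3(8) > 149.

E[X] = 1658942266982/2541865828329 ≈ 0.6526; E[X] < 1, so R_3(8) > 149.


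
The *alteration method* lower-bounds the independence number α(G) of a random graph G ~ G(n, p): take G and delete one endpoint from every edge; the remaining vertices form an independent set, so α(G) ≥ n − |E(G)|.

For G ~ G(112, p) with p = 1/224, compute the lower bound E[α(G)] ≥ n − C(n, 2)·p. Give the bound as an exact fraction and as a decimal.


E[|E(G)|] = C(112, 2)·p = 6216 · (1/224) = 111/4.
E[α(G)] ≥ n − E[|E(G)|] = 112 − 111/4 = 337/4.
Numerically: ≈ 84.2500.
(This is only a lower bound; the true E[α(G)] may be larger.)

E[α(G)] ≥ 337/4 ≈ 84.2500.


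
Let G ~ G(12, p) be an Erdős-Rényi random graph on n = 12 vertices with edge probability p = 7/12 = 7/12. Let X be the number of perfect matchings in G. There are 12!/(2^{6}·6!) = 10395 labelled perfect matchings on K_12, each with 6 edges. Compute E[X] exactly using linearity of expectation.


K_12 has 12!/(2^{6}·6!) = 10395 labelled perfect matchings.
For each such perfect matching H, let X_H = 1 if all 6 edges of H are present in G. Then P[X_H = 1] = p^{6} = (7/12)^{6} = 117649/2985984.
By linearity: E[X] = Σ_H E[X_H] = 10395 · p^{6} = 10395 · 117649/2985984 = 45294865/110592.
Numerically: E[X] ≈ 410.

E[X] = 10395 · (7/12)^{6} = 45294865/110592 ≈ 410.


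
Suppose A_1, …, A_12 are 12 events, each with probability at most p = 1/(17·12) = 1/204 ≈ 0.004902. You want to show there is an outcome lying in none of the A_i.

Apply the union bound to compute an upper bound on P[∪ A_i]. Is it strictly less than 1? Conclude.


Union bound: P[∪_{i=1}^{12} A_i] ≤ Σ_i P[A_i] ≤ 12·p = 12·(1/204) = 1/17.
Numerically: 1/17 ≈ 0.058824.
Is 1/17 < 1? YES.
Since P[∪ A_i] ≤ 1/17 < 1, the complement has P[∩ A_i^c] ≥ 1 − 1/17 = 16/17 > 0, so some outcome avoids every A_i.

12·p = 1/17 ≈ 0.058824; existence CERTIFIED by the union bound.


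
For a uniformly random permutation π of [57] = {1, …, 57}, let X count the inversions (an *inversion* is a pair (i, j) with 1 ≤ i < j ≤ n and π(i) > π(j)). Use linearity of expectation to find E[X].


Write X = Σ X_I over the C(57, 2) = 1596 pairs i < j, with X_I the indicator of one inversion.
There are 1596 indicators.
For each fixed pair i < j, the values π(i) and π(j) are two distinct elements of {1, …, 57} in uniformly random order; by symmetry P[π(i) > π(j)] = 1/2.
By linearity: E[X] = 1596 · (1/2) = C(57, 2) · (1/2) = 1596/2 = 798 ≈ 798.000000.

E[X] = 798 = 798.000000.


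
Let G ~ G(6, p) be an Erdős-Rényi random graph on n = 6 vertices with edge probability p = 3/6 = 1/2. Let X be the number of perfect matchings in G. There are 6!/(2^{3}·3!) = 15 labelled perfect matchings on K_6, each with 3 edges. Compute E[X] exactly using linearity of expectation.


K_6 has 6!/(2^{3}·3!) = 15 labelled perfect matchings.
For each such perfect matching H, let X_H = 1 if all 3 edges of H are present in G. Then P[X_H = 1] = p^{3} = (1/2)^{3} = 1/8.
By linearity of expectation: E[X] = Σ_H E[X_H] = 15 · p^{3} = 15 · 1/8 = 15/8.
Numerically: E[X] ≈ 1.875.

E[X] = 15 · (1/2)^{3} = 15/8 ≈ 1.875.


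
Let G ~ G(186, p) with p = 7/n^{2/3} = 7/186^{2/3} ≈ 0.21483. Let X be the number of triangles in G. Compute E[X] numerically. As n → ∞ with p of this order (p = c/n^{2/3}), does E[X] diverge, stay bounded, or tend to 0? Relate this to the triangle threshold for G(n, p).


Number of potential triangles: C(186, 3) = 1055240.
Each occurs with probability p³ ≈ (0.21483)³ ≈ 9.9144410e-03.
By linearity: E[X] = C(186, 3)·p³ ≈ 1055240 · 9.9144410e-03 ≈ 10462.11470.
Since α = 2/3 < 1, p = c/n^{2/3} ≫ 1/n is above the triangle threshold p ~ 1/n. Asymptotically E[X] ~ (c³/6)·n^{3(1−α)} = (7³/6)·n^{1} → ∞; triangles are abundant w.h.p.

E[X] ≈ 10462.11470; in regime p = Θ(1/n^{2/3}) E[X] diverges (above the triangle threshold p ~ 1/n).


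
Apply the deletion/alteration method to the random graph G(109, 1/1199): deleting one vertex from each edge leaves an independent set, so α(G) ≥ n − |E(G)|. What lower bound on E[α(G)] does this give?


E[|E(G)|] = C(109, 2)·p = 5886 · (1/1199) = 54/11.
E[α(G)] ≥ n − E[|E(G)|] = 109 − 54/11 = 1145/11.
Numerically: ≈ 104.091.
(This is only a lower bound; the true E[α(G)] may be larger.)

E[α(G)] ≥ 1145/11 ≈ 104.091.


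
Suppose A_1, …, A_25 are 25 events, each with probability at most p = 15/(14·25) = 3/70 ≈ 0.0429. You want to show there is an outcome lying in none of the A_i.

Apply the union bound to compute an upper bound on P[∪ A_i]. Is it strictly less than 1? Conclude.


Union bound: P[∪_{i=1}^{25} A_i] ≤ Σ_i P[A_i] ≤ 25·p = 25·(3/70) = 15/14.
Numerically: 15/14 ≈ 1.0714.
Is 15/14 < 1? NO.
Since the bound 15/14 is ≥ 1, the union bound is uninformative here; it does NOT by itself certify existence.

25·p = 15/14 ≈ 1.0714; existence NOT certified by the union bound.


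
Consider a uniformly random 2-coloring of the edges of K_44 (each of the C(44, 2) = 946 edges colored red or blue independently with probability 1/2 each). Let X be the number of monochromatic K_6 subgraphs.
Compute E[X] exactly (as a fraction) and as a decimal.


Let X = Σ_S X_S over the C(44, 6) = 7059052 subsets S of size 6, where X_S = 1 if the K_6 on S is monochromatic.
For a fixed S, the K_6 on S has C(6, 2) = 15 edges. P[all 15 edges red] = (1/2)^15, and likewise for blue, so P[monochromatic] = 2·(1/2)^15 = 2^{1 − 15} = 1/16384.
By linearity: E[X] = C(44, 6) · 2^{1 − 15} = 7059052 · 1/16384 = 1764763/4096.
Numerically: E[X] ≈ 430.850.

E[X] = C(44,6)·2^(1−C(6,2)) = 1764763/4096 ≈ 430.850.


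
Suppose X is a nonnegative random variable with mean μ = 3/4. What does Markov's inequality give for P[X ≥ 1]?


μ = E[X] = 3/4, a = 1.
Markov: P[X ≥ 1] ≤ μ/a = (3/4)/1 = 3/4.
Numerically: ≈ 0.750.
(Since a = 1 > μ = 0.750, the bound 3/4 is < 1 and informative.)

P[X ≥ 1] ≤ 3/4 ≈ 0.750.


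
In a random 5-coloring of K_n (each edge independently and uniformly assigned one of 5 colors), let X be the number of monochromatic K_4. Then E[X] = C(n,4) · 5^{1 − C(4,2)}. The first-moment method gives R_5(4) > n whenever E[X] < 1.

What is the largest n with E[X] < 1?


We need C(n, 4) · 5^{1 − 6} < 1, i.e. C(n, 4) < 5^{6 − 1} = 3125.
Check values of n near the boundary:
  n = 12: C(12, 4) = 495; 495 < 3125? YES
  n = 13: C(13, 4) = 715; 715 < 3125? YES
  n = 14: C(14, 4) = 1001; 1001 < 3125? YES
  n = 15: C(15, 4) = 1365; 1365 < 3125? YES
  n = 16: C(16, 4) = 1820; 1820 < 3125? YES
  n = 17: C(17, 4) = 2380; 2380 < 3125? YES
  n = 18: C(18, 4) = 3060; 3060 < 3125? YES
  n = 19: C(19, 4) = 3876; 3876 < 3125? NO
  n = 20: C(20, 4) = 4845; 4845 < 3125? NO
The largest n with C(n, 4) < 3125 is n = 18 (where E[X] = 612/625 ≈ 0.97920). Hence R_5(4) > 18, i.e. R_5(4) ≥ 19.

Largest n = 18; hence R_5(4) > 18.


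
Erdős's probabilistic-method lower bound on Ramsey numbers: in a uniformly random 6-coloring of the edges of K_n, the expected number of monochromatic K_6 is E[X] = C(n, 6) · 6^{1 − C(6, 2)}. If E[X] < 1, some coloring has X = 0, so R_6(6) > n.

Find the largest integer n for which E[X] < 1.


We need C(n, 6) · 6^{1 − 15} < 1, i.e. C(n, 6) < 6^{15 − 1} = 78364164096.
Check values of n near the boundary:
  n = 194: C(194, 6) = 68482017072; 68482017072 < 78364164096? YES
  n = 195: C(195, 6) = 70656049360; 70656049360 < 78364164096? YES
  n = 196: C(196, 6) = 72887293024; 72887293024 < 78364164096? YES
  n = 197: C(197, 6) = 75176946208; 75176946208 < 78364164096? YES
  n = 198: C(198, 6) = 77526225777; 77526225777 < 78364164096? YES
  n = 199: C(199, 6) = 79936367511; 79936367511 < 78364164096? NO
  n = 200: C(200, 6) = 82408626300; 82408626300 < 78364164096? NO
The largest n with C(n, 6) < 78364164096 is n = 198 (where E[X] = 25842075259/26121388032 ≈ 0.989). Hence R_6(6) > 198, i.e. R_6(6) ≥ 199.

Largest n = 198; hence R_6(6) > 198.


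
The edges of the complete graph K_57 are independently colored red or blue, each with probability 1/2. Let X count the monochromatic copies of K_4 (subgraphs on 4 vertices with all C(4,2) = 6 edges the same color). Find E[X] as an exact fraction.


Let X = Σ_S X_S over the C(57, 4) = 395010 subsets S of size 4, where X_S = 1 if the K_4 on S is monochromatic.
For a fixed S, the K_4 on S has C(4, 2) = 6 edges. P[all 6 edges red] = (1/2)^6, and likewise for blue, so P[monochromatic] = 2·(1/2)^6 = 2^{1 − 6} = 1/32.
Summing: E[X] = C(57, 4) · 2^{1 − 6} = 395010 · 1/32 = 197505/16.
Numerically: E[X] ≈ 12344.062.

E[X] = C(57,4)·2^(1−C(4,2)) = 197505/16 ≈ 12344.062.


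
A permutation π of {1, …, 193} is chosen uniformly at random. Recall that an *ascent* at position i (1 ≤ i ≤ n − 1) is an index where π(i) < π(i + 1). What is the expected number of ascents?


Write X = Σ X_I over i = 1, …, 192, with X_I the indicator of one ascent.
There are 192 indicators.
For each fixed i, the pair (π(i), π(i+1)) is a uniformly random ordered pair of distinct values from {1, …, 193}; by symmetry P[π(i) < π(i+1)] = 1/2.
By linearity: E[X] = 192 · (1/2) = (193 − 1) · (1/2) = 96 ≈ 96.00000.

E[X] = 96 = 96.00000.


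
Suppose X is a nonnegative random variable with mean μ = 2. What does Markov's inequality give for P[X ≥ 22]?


μ = E[X] = 2, a = 22.
Markov: P[X ≥ 22] ≤ μ/a = (2)/22 = 1/11.
Numerically: ≈ 0.090909.
(Since a = 22 > μ = 2.000000, the bound 1/11 is < 1 and informative.)

P[X ≥ 22] ≤ 1/11 ≈ 0.090909.


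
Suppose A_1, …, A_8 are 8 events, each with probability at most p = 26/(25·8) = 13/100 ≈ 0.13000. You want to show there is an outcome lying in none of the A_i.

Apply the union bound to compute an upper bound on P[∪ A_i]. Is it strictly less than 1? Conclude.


Union bound: P[∪_{i=1}^{8} A_i] ≤ Σ_i P[A_i] ≤ 8·p = 8·(13/100) = 26/25.
Numerically: 26/25 ≈ 1.04000.
Is 26/25 < 1? NO.
Since the bound 26/25 is ≥ 1, the union bound is uninformative here; it does NOT by itself certify existence.

8·p = 26/25 ≈ 1.04000; existence NOT certified by the union bound.


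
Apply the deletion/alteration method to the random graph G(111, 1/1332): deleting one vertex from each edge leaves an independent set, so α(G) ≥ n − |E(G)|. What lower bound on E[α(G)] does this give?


E[|E(G)|] = C(111, 2)·p = 6105 · (1/1332) = 55/12.
E[α(G)] ≥ n − E[|E(G)|] = 111 − 55/12 = 1277/12.
Numerically: ≈ 106.417.
(This is only a lower bound; the true E[α(G)] may be larger.)

E[α(G)] ≥ 1277/12 ≈ 106.417.


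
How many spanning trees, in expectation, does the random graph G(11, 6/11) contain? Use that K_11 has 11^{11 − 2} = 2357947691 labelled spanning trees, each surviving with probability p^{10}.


K_11 has 11^{11 − 2} = 2357947691 labelled spanning trees.
For each such spanning tree H, let X_H = 1 if all 10 edges of H are present in G. Then P[X_H = 1] = p^{10} = (6/11)^{10} = 60466176/25937424601.
By linearity: E[X] = Σ_H E[X_H] = 2357947691 · p^{10} = 2357947691 · 60466176/25937424601 = 60466176/11.
Numerically: E[X] ≈ 5.497e+06.

E[X] = 2357947691 · (6/11)^{10} = 60466176/11 ≈ 5.497e+06.


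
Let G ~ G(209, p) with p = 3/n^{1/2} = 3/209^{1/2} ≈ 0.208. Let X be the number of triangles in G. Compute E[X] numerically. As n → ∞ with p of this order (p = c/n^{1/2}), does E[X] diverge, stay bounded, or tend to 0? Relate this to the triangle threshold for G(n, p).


Number of potential triangles: C(209, 3) = 1499784.
Each occurs with probability p³ ≈ (0.208)³ ≈ 8.93602e-03.
By linearity: E[X] = C(209, 3)·p³ ≈ 1499784 · 8.93602e-03 ≈ 13402.106.
Since α = 1/2 < 1, p = c/n^{1/2} ≫ 1/n is above the triangle threshold p ~ 1/n. Asymptotically E[X] ~ (c³/6)·n^{3(1−α)} = (3³/6)·n^{1.5} → ∞; triangles are abundant w.h.p.

E[X] ≈ 13402.106; in regime p = Θ(1/n^{1/2}) E[X] diverges (above the triangle threshold p ~ 1/n).


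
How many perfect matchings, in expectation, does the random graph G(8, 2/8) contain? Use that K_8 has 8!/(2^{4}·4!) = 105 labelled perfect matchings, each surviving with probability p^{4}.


K_8 has 8!/(2^{4}·4!) = 105 labelled perfect matchings.
For each such perfect matching H, let X_H = 1 if all 4 edges of H are present in G. Then P[X_H = 1] = p^{4} = (1/4)^{4} = 1/256.
Summing the indicators: E[X] = Σ_H E[X_H] = 105 · p^{4} = 105 · 1/256 = 105/256.
Numerically: E[X] ≈ 0.410156.

E[X] = 105 · (1/4)^{4} = 105/256 ≈ 0.410156.


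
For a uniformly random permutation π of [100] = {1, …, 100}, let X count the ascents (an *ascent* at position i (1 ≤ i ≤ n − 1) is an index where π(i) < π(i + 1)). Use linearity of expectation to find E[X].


Write X = Σ X_I over i = 1, …, 99, with X_I the indicator of one ascent.
There are 99 indicators.
For each fixed i, the pair (π(i), π(i+1)) is a uniformly random ordered pair of distinct values from {1, …, 100}; by symmetry P[π(i) < π(i+1)] = 1/2.
By linearity: E[X] = 99 · (1/2) = (100 − 1) · (1/2) = 99/2 ≈ 49.5000.

E[X] = 99/2 = 49.5000.


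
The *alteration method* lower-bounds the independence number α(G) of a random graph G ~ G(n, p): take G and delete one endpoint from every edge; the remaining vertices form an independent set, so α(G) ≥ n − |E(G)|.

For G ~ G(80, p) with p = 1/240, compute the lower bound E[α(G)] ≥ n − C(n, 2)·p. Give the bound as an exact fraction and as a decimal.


E[|E(G)|] = C(80, 2)·p = 3160 · (1/240) = 79/6.
E[α(G)] ≥ n − E[|E(G)|] = 80 − 79/6 = 401/6.
Numerically: ≈ 66.833.
(This is only a lower bound; the true E[α(G)] may be larger.)

E[α(G)] ≥ 401/6 ≈ 66.833.


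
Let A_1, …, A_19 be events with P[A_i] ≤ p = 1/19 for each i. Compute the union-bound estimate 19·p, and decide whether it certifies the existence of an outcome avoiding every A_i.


Union bound: P[∪_{i=1}^{19} A_i] ≤ Σ_i P[A_i] ≤ 19·p = 19·(1/19) = 1.
Numerically: 1 ≈ 1.00000.
Is 1 < 1? NO.
Since the bound 1 is ≥ 1, the union bound is uninformative here; it does NOT by itself certify existence.

19·p = 1 ≈ 1.00000; existence NOT certified by the union bound.


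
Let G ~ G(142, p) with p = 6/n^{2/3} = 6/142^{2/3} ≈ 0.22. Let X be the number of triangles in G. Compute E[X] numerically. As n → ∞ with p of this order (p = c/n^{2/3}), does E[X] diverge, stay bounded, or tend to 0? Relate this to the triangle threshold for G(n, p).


Number of potential triangles: C(142, 3) = 467180.
Each occurs with probability p³ ≈ (0.22)³ ≈ 1.07122e-02.
By linearity: E[X] = C(142, 3)·p³ ≈ 467180 · 1.07122e-02 ≈ 5004.507.
Since α = 2/3 < 1, p = c/n^{2/3} ≫ 1/n is above the triangle threshold p ~ 1/n. Asymptotically E[X] ~ (c³/6)·n^{3(1−α)} = (6³/6)·n^{1} → ∞; triangles are abundant w.h.p.

E[X] ≈ 5004.507; in regime p = Θ(1/n^{2/3}) E[X] diverges (above the triangle threshold p ~ 1/n).


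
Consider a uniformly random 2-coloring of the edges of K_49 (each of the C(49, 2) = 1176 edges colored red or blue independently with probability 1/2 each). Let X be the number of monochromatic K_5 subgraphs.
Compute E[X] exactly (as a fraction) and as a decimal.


Let X = Σ_S X_S over the C(49, 5) = 1906884 subsets S of size 5, where X_S = 1 if the K_5 on S is monochromatic.
For a fixed S, the K_5 on S has C(5, 2) = 10 edges. P[all 10 edges red] = (1/2)^10, and likewise for blue, so P[monochromatic] = 2·(1/2)^10 = 2^{1 − 10} = 1/512.
By linearity of expectation: E[X] = C(49, 5) · 2^{1 − 10} = 1906884 · 1/512 = 476721/128.
Numerically: E[X] ≈ 3724.38281.

E[X] = C(49,5)·2^(1−C(5,2)) = 476721/128 ≈ 3724.38281.


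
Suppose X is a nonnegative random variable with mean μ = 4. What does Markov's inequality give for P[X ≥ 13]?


μ = E[X] = 4, a = 13.
Markov: P[X ≥ 13] ≤ μ/a = (4)/13 = 4/13.
Numerically: ≈ 0.30769.
(Since a = 13 > μ = 4.00000, the bound 4/13 is < 1 and informative.)

P[X ≥ 13] ≤ 4/13 ≈ 0.30769.


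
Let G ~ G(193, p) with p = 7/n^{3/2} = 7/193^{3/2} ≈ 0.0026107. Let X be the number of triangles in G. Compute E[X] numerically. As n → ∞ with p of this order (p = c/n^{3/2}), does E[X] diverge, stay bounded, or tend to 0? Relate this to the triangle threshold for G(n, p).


Number of potential triangles: C(193, 3) = 1179616.
Each occurs with probability p³ ≈ (0.0026107)³ ≈ 1.7794518e-08.
By linearity: E[X] = C(193, 3)·p³ ≈ 1179616 · 1.7794518e-08 ≈ 0.02099.
Since α = 3/2 > 1, p = c/n^{3/2} = o(1/n) is below the triangle threshold p ~ 1/n. Asymptotically E[X] ~ (c³/6)·n^{3(1−α)} = (7³/6)·n^{-1.5} → 0, so by Markov's inequality G has no triangles w.h.p.

E[X] ≈ 0.02099; in regime p = Θ(1/n^{3/2}) E[X] tends to 0 (below the triangle threshold p ~ 1/n).


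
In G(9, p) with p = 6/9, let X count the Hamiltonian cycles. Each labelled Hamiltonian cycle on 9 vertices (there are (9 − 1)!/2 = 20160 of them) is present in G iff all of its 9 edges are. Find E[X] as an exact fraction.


K_9 has (9 − 1)!/2 = 20160 labelled Hamiltonian cycles.
For each such Hamiltonian cycle H, let X_H = 1 if all 9 edges of H are present in G. Then P[X_H = 1] = p^{9} = (2/3)^{9} = 512/19683.
By linearity of expectation: E[X] = Σ_H E[X_H] = 20160 · p^{9} = 20160 · 512/19683 = 1146880/2187.
Numerically: E[X] ≈ 524.41.

E[X] = 20160 · (2/3)^{9} = 1146880/2187 ≈ 524.41.


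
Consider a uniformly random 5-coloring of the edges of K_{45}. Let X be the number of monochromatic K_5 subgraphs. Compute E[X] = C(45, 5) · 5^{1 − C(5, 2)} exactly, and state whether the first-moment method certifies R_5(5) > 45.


E[X] = C(45, 5) · 5^{1 − 10} = 1221759 · 5^{−9} = 1221759/1953125.
As a reduced fraction: E[X] = 1221759/1953125 ≈ 0.6255.
Is E[X] < 1? YES.
Since E[X] < 1, there exists a 5-coloring of K_{45} with no monochromatic K_5; hence R_5(5) > 45.

E[X] = 1221759/1953125 ≈ 0.6255; E[X] < 1, so R_5(5) > 45.


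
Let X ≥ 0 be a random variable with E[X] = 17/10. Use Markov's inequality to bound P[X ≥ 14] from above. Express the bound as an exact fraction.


μ = E[X] = 17/10, a = 14.
Markov: P[X ≥ 14] ≤ μ/a = (17/10)/14 = 17/140.
Numerically: ≈ 0.12143.
(Since a = 14 > μ = 1.70000, the bound 17/140 is < 1 and informative.)

P[X ≥ 14] ≤ 17/140 ≈ 0.12143.


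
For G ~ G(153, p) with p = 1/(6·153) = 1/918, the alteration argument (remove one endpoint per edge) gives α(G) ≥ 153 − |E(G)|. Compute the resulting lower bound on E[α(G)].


E[|E(G)|] = C(153, 2)·p = 11628 · (1/918) = 38/3.
E[α(G)] ≥ n − E[|E(G)|] = 153 − 38/3 = 421/3.
Numerically: ≈ 140.333333.
(This is only a lower bound; the true E[α(G)] may be larger.)

E[α(G)] ≥ 421/3 ≈ 140.333333.


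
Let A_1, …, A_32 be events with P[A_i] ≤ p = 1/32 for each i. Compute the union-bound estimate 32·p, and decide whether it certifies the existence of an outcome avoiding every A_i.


Union bound: P[∪_{i=1}^{32} A_i] ≤ Σ_i P[A_i] ≤ 32·p = 32·(1/32) = 1.
Numerically: 1 ≈ 1.0000000.
Is 1 < 1? NO.
Since the bound 1 is ≥ 1, the union bound is uninformative here; it does NOT by itself certify existence.

32·p = 1 ≈ 1.0000000; existence NOT certified by the union bound.


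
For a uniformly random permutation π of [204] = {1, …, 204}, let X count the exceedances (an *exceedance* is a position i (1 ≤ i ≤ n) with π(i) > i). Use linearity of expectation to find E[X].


Write X = Σ_{i=1}^{204} X_i, where X_i = 1_{π(i) > i}.
For each fixed i, π(i) is uniform over {1, …, 204} (marginal of a uniform permutation), so P[π(i) > i] = (n − i)/n. Summing: Σ_{i=1}^{204} (n − i)/n = (0 + 1 + … + 203)/204 = 204(204 − 1)/(2·204) = (204 − 1)/2.
Hence E[X] = Σ_{i=1}^{204} (204 − i)/204 = 203/2 ≈ 101.500000.

E[X] = 203/2 = 101.500000.


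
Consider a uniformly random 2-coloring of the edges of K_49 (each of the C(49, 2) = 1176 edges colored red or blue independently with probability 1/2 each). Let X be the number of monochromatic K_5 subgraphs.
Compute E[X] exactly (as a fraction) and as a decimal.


Let X = Σ_S X_S over the C(49, 5) = 1906884 subsets S of size 5, where X_S = 1 if the K_5 on S is monochromatic.
For a fixed S, the K_5 on S has C(5, 2) = 10 edges. P[all 10 edges red] = (1/2)^10, and likewise for blue, so P[monochromatic] = 2·(1/2)^10 = 2^{1 − 10} = 1/512.
By linearity: E[X] = C(49, 5) · 2^{1 − 10} = 1906884 · 1/512 = 476721/128.
Numerically: E[X] ≈ 3724.383.

E[X] = C(49,5)·2^(1−C(5,2)) = 476721/128 ≈ 3724.383.


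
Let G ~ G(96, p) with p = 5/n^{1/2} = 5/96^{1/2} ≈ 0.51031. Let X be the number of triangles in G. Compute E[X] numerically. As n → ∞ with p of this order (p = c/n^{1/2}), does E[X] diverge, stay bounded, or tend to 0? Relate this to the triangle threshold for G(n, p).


Number of potential triangles: C(96, 3) = 142880.
Each occurs with probability p³ ≈ (0.51031)³ ≈ 1.32893324e-01.
By linearity: E[X] = C(96, 3)·p³ ≈ 142880 · 1.32893324e-01 ≈ 18987.798093.
Since α = 1/2 < 1, p = c/n^{1/2} ≫ 1/n is above the triangle threshold p ~ 1/n. Asymptotically E[X] ~ (c³/6)·n^{3(1−α)} = (5³/6)·n^{1.5} → ∞; triangles are abundant w.h.p.

E[X] ≈ 18987.798093; in regime p = Θ(1/n^{1/2}) E[X] diverges (above the triangle threshold p ~ 1/n).


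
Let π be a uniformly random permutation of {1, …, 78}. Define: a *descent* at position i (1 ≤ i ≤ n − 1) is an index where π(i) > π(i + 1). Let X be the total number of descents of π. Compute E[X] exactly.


Write X = Σ X_I over i = 1, …, 77, with X_I the indicator of one descent.
There are 77 indicators.
For each fixed i, the pair (π(i), π(i+1)) is a uniformly random ordered pair of distinct values from {1, …, 78}; by symmetry P[π(i) > π(i+1)] = 1/2.
By linearity: E[X] = 77 · (1/2) = (78 − 1) · (1/2) = 77/2 ≈ 38.50000.

E[X] = 77/2 = 38.50000.


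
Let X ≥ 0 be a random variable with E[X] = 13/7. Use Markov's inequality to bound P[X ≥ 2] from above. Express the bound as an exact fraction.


μ = E[X] = 13/7, a = 2.
Markov: P[X ≥ 2] ≤ μ/a = (13/7)/2 = 13/14.
Numerically: ≈ 0.928571.
(Since a = 2 > μ = 1.857143, the bound 13/14 is < 1 and informative.)

P[X ≥ 2] ≤ 13/14 ≈ 0.928571.


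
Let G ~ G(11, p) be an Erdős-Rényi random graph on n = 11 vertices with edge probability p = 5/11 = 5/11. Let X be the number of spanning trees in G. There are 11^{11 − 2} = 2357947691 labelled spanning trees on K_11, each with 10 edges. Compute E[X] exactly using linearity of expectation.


K_11 has 11^{11 − 2} = 2357947691 labelled spanning trees.
For each such spanning tree H, let X_H = 1 if all 10 edges of H are present in G. Then P[X_H = 1] = p^{10} = (5/11)^{10} = 9765625/25937424601.
Summing the indicators: E[X] = Σ_H E[X_H] = 2357947691 · p^{10} = 2357947691 · 9765625/25937424601 = 9765625/11.
Numerically: E[X] ≈ 8.88e+05.

E[X] = 2357947691 · (5/11)^{10} = 9765625/11 ≈ 8.88e+05.


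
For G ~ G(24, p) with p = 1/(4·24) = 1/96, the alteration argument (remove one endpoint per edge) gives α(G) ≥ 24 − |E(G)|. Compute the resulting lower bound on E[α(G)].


E[|E(G)|] = C(24, 2)·p = 276 · (1/96) = 23/8.
E[α(G)] ≥ n − E[|E(G)|] = 24 − 23/8 = 169/8.
Numerically: ≈ 21.125.
(This is only a lower bound; the true E[α(G)] may be larger.)

E[α(G)] ≥ 169/8 ≈ 21.125.


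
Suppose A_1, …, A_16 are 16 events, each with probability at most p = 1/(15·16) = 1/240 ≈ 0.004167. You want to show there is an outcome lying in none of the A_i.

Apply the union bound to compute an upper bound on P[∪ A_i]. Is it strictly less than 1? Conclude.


Union bound: P[∪_{i=1}^{16} A_i] ≤ Σ_i P[A_i] ≤ 16·p = 16·(1/240) = 1/15.
Numerically: 1/15 ≈ 0.066667.
Is 1/15 < 1? YES.
Since P[∪ A_i] ≤ 1/15 < 1, the complement has P[∩ A_i^c] ≥ 1 − 1/15 = 14/15 > 0, so some outcome avoids every A_i.

16·p = 1/15 ≈ 0.066667; existence CERTIFIED by the union bound.


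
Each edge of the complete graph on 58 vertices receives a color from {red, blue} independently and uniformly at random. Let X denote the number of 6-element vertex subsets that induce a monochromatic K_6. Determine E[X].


Let X = Σ_S X_S over the C(58, 6) = 40475358 subsets S of size 6, where X_S = 1 if the K_6 on S is monochromatic.
For a fixed S, the K_6 on S has C(6, 2) = 15 edges. P[all 15 edges red] = (1/2)^15, and likewise for blue, so P[monochromatic] = 2·(1/2)^15 = 2^{1 − 15} = 1/16384.
By linearity: E[X] = C(58, 6) · 2^{1 − 15} = 40475358 · 1/16384 = 20237679/8192.
Numerically: E[X] ≈ 2470.419800.

E[X] = C(58,6)·2^(1−C(6,2)) = 20237679/8192 ≈ 2470.419800.


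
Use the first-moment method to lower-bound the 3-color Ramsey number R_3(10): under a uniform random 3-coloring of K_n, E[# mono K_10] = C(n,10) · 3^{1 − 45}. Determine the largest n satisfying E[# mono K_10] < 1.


We need C(n, 10) · 3^{1 − 45} < 1, i.e. C(n, 10) < 3^{45 − 1} = 984770902183611232881.
Check values of n near the boundary:
  n = 567: C(567, 10) = 873787071273467749398; 873787071273467749398 < 984770902183611232881? YES
  n = 568: C(568, 10) = 889446337783744949208; 889446337783744949208 < 984770902183611232881? YES
  n = 569: C(569, 10) = 905357721286137524328; 905357721286137524328 < 984770902183611232881? YES
  n = 570: C(570, 10) = 921524823451961408691; 921524823451961408691 < 984770902183611232881? YES
  n = 571: C(571, 10) = 937951290893172842001; 937951290893172842001 < 984770902183611232881? YES
  n = 572: C(572, 10) = 954640815642161682606; 954640815642161682606 < 984770902183611232881? YES
  n = 573: C(573, 10) = 971597135635805762226; 971597135635805762226 < 984770902183611232881? YES
  n = 574: C(574, 10) = 988824035203816502691; 988824035203816502691 < 984770902183611232881? NO
  n = 575: C(575, 10) = 1006325345561406175305; 1006325345561406175305 < 984770902183611232881? NO
The largest n with C(n, 10) < 984770902183611232881 is n = 573 (where E[X] = 35985079097622435638/36472996377170786403 ≈ 0.987). Hence R_3(10) > 573, i.e. R_3(10) ≥ 574.

Largest n = 573; hence R_3(10) > 573.


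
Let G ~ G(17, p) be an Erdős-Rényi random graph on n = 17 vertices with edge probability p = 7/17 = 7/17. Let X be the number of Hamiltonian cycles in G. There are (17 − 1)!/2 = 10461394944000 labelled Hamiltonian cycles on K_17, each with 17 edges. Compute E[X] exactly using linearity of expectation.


K_17 has (17 − 1)!/2 = 10461394944000 labelled Hamiltonian cycles.
For each such Hamiltonian cycle H, let X_H = 1 if all 17 edges of H are present in G. Then P[X_H = 1] = p^{17} = (7/17)^{17} = 232630513987207/827240261886336764177.
Summing the indicators: E[X] = Σ_H E[X_H] = 10461394944000 · p^{17} = 10461394944000 · 232630513987207/827240261886336764177 = 2433639682845888590481408000/827240261886336764177.
Numerically: E[X] ≈ 2.942e+06.

E[X] = 10461394944000 · (7/17)^{17} = 2433639682845888590481408000/827240261886336764177 ≈ 2.942e+06.


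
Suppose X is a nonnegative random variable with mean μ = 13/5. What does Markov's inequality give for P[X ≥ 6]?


μ = E[X] = 13/5, a = 6.
Markov: P[X ≥ 6] ≤ μ/a = (13/5)/6 = 13/30.
Numerically: ≈ 0.433333.
(Since a = 6 > μ = 2.600000, the bound 13/30 is < 1 and informative.)

P[X ≥ 6] ≤ 13/30 ≈ 0.433333.


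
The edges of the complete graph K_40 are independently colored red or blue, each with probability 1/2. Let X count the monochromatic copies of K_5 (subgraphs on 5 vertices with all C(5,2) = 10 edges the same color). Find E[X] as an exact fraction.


Let X = Σ_S X_S over the C(40, 5) = 658008 subsets S of size 5, where X_S = 1 if the K_5 on S is monochromatic.
For a fixed S, the K_5 on S has C(5, 2) = 10 edges. P[all 10 edges red] = (1/2)^10, and likewise for blue, so P[monochromatic] = 2·(1/2)^10 = 2^{1 − 10} = 1/512.
By linearity of expectation: E[X] = C(40, 5) · 2^{1 − 10} = 658008 · 1/512 = 82251/64.
Numerically: E[X] ≈ 1285.17188.

E[X] = C(40,5)·2^(1−C(5,2)) = 82251/64 ≈ 1285.17188.


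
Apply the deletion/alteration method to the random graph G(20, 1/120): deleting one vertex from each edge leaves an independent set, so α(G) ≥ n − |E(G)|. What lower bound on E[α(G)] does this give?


E[|E(G)|] = C(20, 2)·p = 190 · (1/120) = 19/12.
E[α(G)] ≥ n − E[|E(G)|] = 20 − 19/12 = 221/12.
Numerically: ≈ 18.41667.
(This is only a lower bound; the true E[α(G)] may be larger.)

E[α(G)] ≥ 221/12 ≈ 18.41667.


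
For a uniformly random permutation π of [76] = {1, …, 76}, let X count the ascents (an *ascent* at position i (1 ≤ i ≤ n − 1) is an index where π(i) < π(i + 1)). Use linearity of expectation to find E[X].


Write X = Σ X_I over i = 1, …, 75, with X_I the indicator of one ascent.
There are 75 indicators.
For each fixed i, the pair (π(i), π(i+1)) is a uniformly random ordered pair of distinct values from {1, …, 76}; by symmetry P[π(i) < π(i+1)] = 1/2.
By linearity: E[X] = 75 · (1/2) = (76 − 1) · (1/2) = 75/2 ≈ 37.500.

E[X] = 75/2 = 37.500.


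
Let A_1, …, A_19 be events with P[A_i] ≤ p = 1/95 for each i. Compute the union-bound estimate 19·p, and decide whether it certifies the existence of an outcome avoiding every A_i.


Union bound: P[∪_{i=1}^{19} A_i] ≤ Σ_i P[A_i] ≤ 19·p = 19·(1/95) = 1/5.
Numerically: 1/5 ≈ 0.200.
Is 1/5 < 1? YES.
Since P[∪ A_i] ≤ 1/5 < 1, the complement has P[∩ A_i^c] ≥ 1 − 1/5 = 4/5 > 0, so some outcome avoids every A_i.

19·p = 1/5 ≈ 0.200; existence CERTIFIED by the union bound.


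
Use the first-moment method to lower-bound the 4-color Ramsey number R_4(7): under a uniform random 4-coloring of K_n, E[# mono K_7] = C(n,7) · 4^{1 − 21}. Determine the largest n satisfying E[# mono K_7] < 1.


We need C(n, 7) · 4^{1 − 21} < 1, i.e. C(n, 7) < 4^{21 − 1} = 1099511627776.
Check values of n near the boundary:
  n = 178: C(178, 7) = 996867063280; 996867063280 < 1099511627776? YES
  n = 179: C(179, 7) = 1037437234460; 1037437234460 < 1099511627776? YES
  n = 180: C(180, 7) = 1079414463600; 1079414463600 < 1099511627776? YES
  n = 181: C(181, 7) = 1122839183400; 1122839183400 < 1099511627776? NO
  n = 182: C(182, 7) = 1167752750736; 1167752750736 < 1099511627776? NO
The largest n with C(n, 7) < 1099511627776 is n = 180 (where E[X] = 67463403975/68719476736 ≈ 0.9817). Hence R_4(7) > 180, i.e. R_4(7) ≥ 181.

Largest n = 180; hence R_4(7) > 180.


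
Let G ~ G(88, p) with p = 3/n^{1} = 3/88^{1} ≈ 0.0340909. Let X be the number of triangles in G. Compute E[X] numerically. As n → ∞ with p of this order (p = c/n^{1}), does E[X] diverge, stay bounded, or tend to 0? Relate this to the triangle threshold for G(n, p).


Number of potential triangles: C(88, 3) = 109736.
Each occurs with probability p³ ≈ (0.0340909)³ ≈ 3.96201165e-05.
By linearity: E[X] = C(88, 3)·p³ ≈ 109736 · 3.96201165e-05 ≈ 4.347753.
Here α = 1, so p = 3/n is exactly at the triangle threshold p ~ 1/n. Asymptotically E[X] → c³/6 = 3³/6 = 9/2 ≈ 4.500000, a bounded constant. In this regime the triangle count is asymptotically Poisson(c³/6).

E[X] ≈ 4.347753; in regime p = Θ(1/n^{1}) E[X] stays bounded (at the triangle threshold p ~ 1/n).


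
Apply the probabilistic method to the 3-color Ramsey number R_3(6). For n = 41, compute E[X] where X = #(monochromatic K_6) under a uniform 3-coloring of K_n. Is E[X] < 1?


E[X] = C(41, 6) · 3^{1 − 15} = 4496388 · 3^{−14} = 4496388/4782969.
As a reduced fraction: E[X] = 1498796/1594323 ≈ 0.9400830.
Is E[X] < 1? YES.
Since E[X] < 1, there exists a 3-coloring of K_{41} with no monochromatic K_6; hence R_3(6) > 41.

E[X] = 1498796/1594323 ≈ 0.9400830; E[X] < 1, so R_3(6) > 41.
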